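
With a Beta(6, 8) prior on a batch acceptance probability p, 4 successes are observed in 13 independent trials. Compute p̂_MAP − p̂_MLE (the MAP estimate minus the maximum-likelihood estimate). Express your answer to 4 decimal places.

Posterior is Beta(10, 17); MAP = (10−1)/(27−2) = 9/25 ≈ 0.36000.
MLE ignores the prior: p̂_MLE = k/n = 4/13 ≈ 0.30769.
Difference = 9/25 − 4/13 = 17/325 ≈ 0.0523.

MAP − MLE = 0.0523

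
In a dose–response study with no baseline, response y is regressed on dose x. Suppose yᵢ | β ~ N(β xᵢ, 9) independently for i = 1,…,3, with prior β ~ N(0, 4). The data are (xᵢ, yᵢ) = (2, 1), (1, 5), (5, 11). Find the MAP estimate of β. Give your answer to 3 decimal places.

β̂_MAP = 1.922

log p(β | y) = −Σ(yᵢ − βxᵢ)²/(2·9) − β²/(2·4) + const.
Setting the derivative to zero: Σxᵢ(yᵢ − βxᵢ)/9 − β/4 = 0, so β = Σxᵢyᵢ / (Σxᵢ² + σ²/τ²).
Σxᵢyᵢ = 2·1 + 1·5 + 5·11 = 62; Σxᵢ² = 30; σ²/τ² = 2.25.
β̂_MAP = 62 / (30 + 2.25) = 62/32.25 ≈ 1.922.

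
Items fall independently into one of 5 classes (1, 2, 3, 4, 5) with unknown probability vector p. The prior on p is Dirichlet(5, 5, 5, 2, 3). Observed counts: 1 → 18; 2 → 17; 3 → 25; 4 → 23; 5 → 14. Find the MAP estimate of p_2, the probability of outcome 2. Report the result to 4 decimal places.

The posterior is Dirichlet(αᵢ + nᵢ) = Dirichlet(23, 22, 30, 25, 17).
For a Dirichlet(a₁,…,a_K) with all aᵢ > 1, the mode has j-th component (aⱼ − 1)/(Σaᵢ − K).
Here Σaᵢ = 117 and K = 5, so p_2 = (22 − 1)/(117 − 5) = 21/112 ≈ 0.1875.

MAP estimate: 0.1875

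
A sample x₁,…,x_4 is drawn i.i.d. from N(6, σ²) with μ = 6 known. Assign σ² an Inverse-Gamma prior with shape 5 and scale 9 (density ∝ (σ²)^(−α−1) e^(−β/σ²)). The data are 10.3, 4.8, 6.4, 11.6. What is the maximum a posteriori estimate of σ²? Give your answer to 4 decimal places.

σ̂²_MAP = 4.3406

Sum of squared deviations about the known mean: SS = (10.3−6)² + (4.8−6)² + (6.4−6)² + (11.6−6)² = 51.45.
The Normal likelihood contributes (σ²)^(−n/2) exp(−SS/(2σ²)), so the posterior is Inverse-Gamma(α + n/2, β + SS/2) = Inverse-Gamma(7, 34.725).
The mode of Inverse-Gamma(a, b) is b/(a+1) = 34.725/8 ≈ 4.3406.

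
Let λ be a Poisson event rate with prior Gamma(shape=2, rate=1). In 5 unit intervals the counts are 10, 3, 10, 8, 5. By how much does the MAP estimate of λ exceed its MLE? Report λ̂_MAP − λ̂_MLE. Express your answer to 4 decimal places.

Σxᵢ = 36. Posterior is Gamma(38, 6); MAP = (38−1)/6 = 37/6 ≈ 6.16667.
MLE = x̄ = 36/5 ≈ 7.20000.
Difference = 37/6 − 36/5 = -31/30 ≈ -1.0333.

MAP − MLE = -1.0333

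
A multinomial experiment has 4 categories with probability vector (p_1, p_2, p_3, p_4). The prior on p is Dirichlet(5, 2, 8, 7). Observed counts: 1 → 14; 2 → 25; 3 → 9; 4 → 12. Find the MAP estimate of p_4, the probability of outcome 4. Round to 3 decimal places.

MAP estimate: 0.231

The posterior is Dirichlet(αᵢ + nᵢ) = Dirichlet(19, 27, 17, 19).
For a Dirichlet(a₁,…,a_K) with all aᵢ > 1, the mode has j-th component (aⱼ − 1)/(Σaᵢ − K).
Here Σaᵢ = 82 and K = 4, so p_4 = (19 − 1)/(82 − 4) = 18/78 ≈ 0.231.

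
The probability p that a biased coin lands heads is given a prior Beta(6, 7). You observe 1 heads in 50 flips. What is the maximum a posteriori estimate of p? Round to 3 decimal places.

Prior: Beta(6, 7).
Data: 1 success in 50 trials. The binomial likelihood contributes p(1−p)^49, so the posterior is Beta(6+1, 7+49) = Beta(7, 56).
For Beta(a, b) with a, b > 1 the mode is (a−1)/(a+b−2) = 6/61 ≈ 0.098.

p̂_MAP = 0.098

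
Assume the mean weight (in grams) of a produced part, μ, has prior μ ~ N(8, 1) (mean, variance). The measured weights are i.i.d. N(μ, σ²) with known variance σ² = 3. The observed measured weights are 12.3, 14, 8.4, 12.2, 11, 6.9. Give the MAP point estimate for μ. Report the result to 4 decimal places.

n = 6; x̄ = (12.3 + 14 + 8.4 + 12.2 + 11 + 6.9)/6 = 64.8/6 = 10.8.
For a Normal prior and Normal likelihood with known variance, the posterior is Normal; its mode equals its mean, the precision-weighted average.
Prior precision 1/σ₀² = 1/1 = 1; data precision n/σ² = 6/3 = 2.
μ̂ = (1·8 + 2·10.8) / (1 + 2) = 29.6/3 = 148/15 ≈ 9.8667.

μ̂_MAP = 9.8667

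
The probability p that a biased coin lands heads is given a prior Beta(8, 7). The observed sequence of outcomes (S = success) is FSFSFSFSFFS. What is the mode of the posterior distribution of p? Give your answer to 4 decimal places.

Prior: Beta(8, 7).
Data: 5 successes in 11 trials (from the sequence). The binomial likelihood contributes p^5(1−p)^6, so the posterior is Beta(8+5, 7+6) = Beta(13, 13).
For Beta(a, b) with a, b > 1 the mode is (a−1)/(a+b−2) = 12/24 ≈ 0.5000.

p̂_MAP = 0.5000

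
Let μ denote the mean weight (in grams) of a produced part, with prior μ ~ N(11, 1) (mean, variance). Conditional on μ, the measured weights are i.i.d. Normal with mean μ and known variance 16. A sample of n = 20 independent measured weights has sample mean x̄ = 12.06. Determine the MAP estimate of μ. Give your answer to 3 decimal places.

n = 20, x̄ = 12.06.
For a Normal prior and Normal likelihood with known variance, the posterior is Normal; its mode equals its mean, the precision-weighted average.
Prior precision 1/σ₀² = 1/1 = 1; data precision n/σ² = 20/16 = 1.25.
μ̂ = (1·11 + 1.25·12.06) / (1 + 1.25) = 26.075/2.25 = 1043/90 ≈ 11.589.

μ̂_MAP = 11.589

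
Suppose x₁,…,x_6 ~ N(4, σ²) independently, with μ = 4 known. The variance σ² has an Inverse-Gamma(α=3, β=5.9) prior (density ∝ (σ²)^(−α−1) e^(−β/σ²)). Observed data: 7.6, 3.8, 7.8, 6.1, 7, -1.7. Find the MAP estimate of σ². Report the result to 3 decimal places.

σ̂²_MAP = 6.081

Sum of squared deviations about the known mean: SS = (7.6−4)² + (3.8−4)² + (7.8−4)² + (6.1−4)² + (7−4)² + (-1.7−4)² = 73.34.
The Normal likelihood contributes (σ²)^(−n/2) exp(−SS/(2σ²)), so the posterior is Inverse-Gamma(α + n/2, β + SS/2) = Inverse-Gamma(6, 42.57).
The mode of Inverse-Gamma(a, b) is b/(a+1) = 42.57/7 ≈ 6.081.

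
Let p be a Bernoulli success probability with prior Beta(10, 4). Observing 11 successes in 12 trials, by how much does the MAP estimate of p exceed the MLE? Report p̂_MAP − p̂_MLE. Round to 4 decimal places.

Posterior is Beta(21, 5); MAP = (21−1)/(26−2) = 20/24 ≈ 0.83333.
MLE ignores the prior: p̂_MLE = k/n = 11/12 ≈ 0.91667.
Difference = 20/24 − 11/12 = -1/12 ≈ -0.0833.

MAP − MLE = -0.0833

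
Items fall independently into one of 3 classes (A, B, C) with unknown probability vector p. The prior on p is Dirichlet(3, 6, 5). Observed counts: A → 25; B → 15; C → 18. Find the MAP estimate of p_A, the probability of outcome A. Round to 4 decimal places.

MAP estimate of p_A = 0.3913

The posterior is Dirichlet(αᵢ + nᵢ) = Dirichlet(28, 21, 23).
For a Dirichlet(a₁,…,a_K) with all aᵢ > 1, the mode has j-th component (aⱼ − 1)/(Σaᵢ − K).
Here Σaᵢ = 72 and K = 3, so p_A = (28 − 1)/(72 − 3) = 27/69 ≈ 0.3913.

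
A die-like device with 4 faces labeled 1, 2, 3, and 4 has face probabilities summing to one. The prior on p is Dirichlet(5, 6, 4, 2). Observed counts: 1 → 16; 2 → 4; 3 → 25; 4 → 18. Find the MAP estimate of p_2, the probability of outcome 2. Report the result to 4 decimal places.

MAP estimate: 0.1184

The posterior is Dirichlet(αᵢ + nᵢ) = Dirichlet(21, 10, 29, 20).
For a Dirichlet(a₁,…,a_K) with all aᵢ > 1, the mode has j-th component (aⱼ − 1)/(Σaᵢ − K).
Here Σaᵢ = 80 and K = 4, so p_2 = (10 − 1)/(80 − 4) = 9/76 ≈ 0.1184.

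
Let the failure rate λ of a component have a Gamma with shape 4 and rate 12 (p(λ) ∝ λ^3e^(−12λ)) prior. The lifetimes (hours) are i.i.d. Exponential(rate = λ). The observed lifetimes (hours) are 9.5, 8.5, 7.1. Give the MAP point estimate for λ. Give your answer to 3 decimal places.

λ̂_MAP = 0.162

The Exponential(rate=λ) likelihood is ∝ λ^n e^(−λΣtᵢ). Here n = 3 and Σtᵢ = 9.5 + 8.5 + 7.1 = 25.1.
Posterior ∝ λ^3e^(−12λ) · λ^3e^(−25.1λ) = λ^6e^(−37.1λ), i.e. Gamma(7, 37.1).
Mode = (a−1)/b = 6/37.1 ≈ 0.162.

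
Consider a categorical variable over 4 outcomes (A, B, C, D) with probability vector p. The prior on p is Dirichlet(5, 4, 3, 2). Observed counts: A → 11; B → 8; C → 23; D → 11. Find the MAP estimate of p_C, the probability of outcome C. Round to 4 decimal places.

MAP estimate of p_C = 0.3968

The posterior is Dirichlet(αᵢ + nᵢ) = Dirichlet(16, 12, 26, 13).
For a Dirichlet(a₁,…,a_K) with all aᵢ > 1, the mode has j-th component (aⱼ − 1)/(Σaᵢ − K).
Here Σaᵢ = 67 and K = 4, so p_C = (26 − 1)/(67 − 4) = 25/63 ≈ 0.3968.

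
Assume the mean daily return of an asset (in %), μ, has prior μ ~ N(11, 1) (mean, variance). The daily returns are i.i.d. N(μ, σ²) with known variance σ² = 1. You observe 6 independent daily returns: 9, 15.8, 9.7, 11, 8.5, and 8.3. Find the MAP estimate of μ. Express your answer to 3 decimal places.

μ̂_MAP = 10.471

n = 6; x̄ = (9 + 15.8 + 9.7 + 11 + 8.5 + 8.3)/6 = 62.3/6 = 623/60 ≈ 10.3833.
For a Normal prior and Normal likelihood with known variance, the posterior is Normal; its mode equals its mean, the precision-weighted average.
Prior precision 1/σ₀² = 1/1 = 1; data precision n/σ² = 6/1 = 6.
μ̂ = (1·11 + 6·(623/60)) / (1 + 6) = 73.3/7 = 733/70 ≈ 10.471.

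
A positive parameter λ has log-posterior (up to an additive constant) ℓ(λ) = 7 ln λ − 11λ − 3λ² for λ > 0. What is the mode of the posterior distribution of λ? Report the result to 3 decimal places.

ℓ'(λ) = 7/λ − 11 − 6λ. Setting this to zero and multiplying by λ: 6λ² + 11λ − 7 = 0.
λ = (−11 + √(11² + 4·6·7)) / (2·6) = (−11 + √289) / 12 = (−11 + 17)/12 = 1/2.
ℓ''(λ) = −7/λ² − 6 < 0, confirming a maximum.

λ̂_MAP = 0.500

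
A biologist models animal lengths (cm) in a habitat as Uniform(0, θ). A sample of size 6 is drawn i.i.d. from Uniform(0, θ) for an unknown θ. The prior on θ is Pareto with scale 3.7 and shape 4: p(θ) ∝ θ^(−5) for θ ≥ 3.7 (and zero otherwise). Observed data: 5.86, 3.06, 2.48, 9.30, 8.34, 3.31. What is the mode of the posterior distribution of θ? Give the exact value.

The Uniform(0, θ) likelihood is θ^(−n) for θ ≥ max(xᵢ), zero otherwise. Here max(xᵢ) = 9.30.
Posterior ∝ θ^(−5) · θ^(−6) = θ^(−11) on θ ≥ max(3.7, 9.30) = 9.30.
This density is strictly decreasing in θ, so the posterior mode lies at the lower boundary of the support.

θ̂_MAP = 9.30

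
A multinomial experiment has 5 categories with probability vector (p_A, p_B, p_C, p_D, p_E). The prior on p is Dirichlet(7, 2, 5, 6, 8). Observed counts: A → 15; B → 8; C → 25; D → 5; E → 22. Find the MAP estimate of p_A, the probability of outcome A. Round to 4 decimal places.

MAP estimate of p_A = 0.2143

The posterior is Dirichlet(αᵢ + nᵢ) = Dirichlet(22, 10, 30, 11, 30).
For a Dirichlet(a₁,…,a_K) with all aᵢ > 1, the mode has j-th component (aⱼ − 1)/(Σaᵢ − K).
Here Σaᵢ = 103 and K = 5, so p_A = (22 − 1)/(103 − 5) = 21/98 ≈ 0.2143.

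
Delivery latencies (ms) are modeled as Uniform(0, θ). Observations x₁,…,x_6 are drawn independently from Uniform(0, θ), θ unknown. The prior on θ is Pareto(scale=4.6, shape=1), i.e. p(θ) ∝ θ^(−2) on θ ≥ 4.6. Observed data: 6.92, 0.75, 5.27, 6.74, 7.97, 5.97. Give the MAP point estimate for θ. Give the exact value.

The Uniform(0, θ) likelihood is θ^(−n) for θ ≥ max(xᵢ), zero otherwise. Here max(xᵢ) = 7.97.
Posterior ∝ θ^(−2) · θ^(−6) = θ^(−8) on θ ≥ max(4.6, 7.97) = 7.97.
This density is strictly decreasing in θ, so the posterior mode lies at the lower boundary of the support.

θ̂_MAP = 7.97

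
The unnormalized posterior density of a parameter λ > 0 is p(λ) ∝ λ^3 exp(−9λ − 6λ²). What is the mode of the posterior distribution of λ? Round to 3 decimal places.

ℓ'(λ) = 3/λ − 9 − 12λ. Setting this to zero and multiplying by λ: 12λ² + 9λ − 3 = 0.
λ = (−9 + √(9² + 4·12·3)) / (2·12) = (−9 + √225) / 24 = (−9 + 15)/24 = 1/4.
ℓ''(λ) = −3/λ² − 12 < 0, confirming a maximum.

λ̂_MAP = 0.250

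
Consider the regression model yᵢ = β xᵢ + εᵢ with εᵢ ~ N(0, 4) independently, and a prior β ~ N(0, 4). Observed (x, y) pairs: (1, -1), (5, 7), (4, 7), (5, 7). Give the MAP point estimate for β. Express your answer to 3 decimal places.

β̂_MAP = 1.426

log p(β | y) = −Σ(yᵢ − βxᵢ)²/(2·4) − β²/(2·4) + const.
Setting the derivative to zero: Σxᵢ(yᵢ − βxᵢ)/4 − β/4 = 0, so β = Σxᵢyᵢ / (Σxᵢ² + σ²/τ²).
Σxᵢyᵢ = 1·(-1) + 5·7 + 4·7 + 5·7 = 97; Σxᵢ² = 67; σ²/τ² = 1.
β̂_MAP = 97 / (67 + 1) = 97/68 ≈ 1.426.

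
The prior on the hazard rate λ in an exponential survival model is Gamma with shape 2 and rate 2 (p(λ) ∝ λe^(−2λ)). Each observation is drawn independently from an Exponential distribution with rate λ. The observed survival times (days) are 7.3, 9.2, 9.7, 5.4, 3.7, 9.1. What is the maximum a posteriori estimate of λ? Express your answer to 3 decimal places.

λ̂_MAP = 0.151

The Exponential(rate=λ) likelihood is ∝ λ^n e^(−λΣtᵢ). Here n = 6 and Σtᵢ = 7.3 + 9.2 + 9.7 + 5.4 + 3.7 + 9.1 = 44.4.
Posterior ∝ λe^(−2λ) · λ^6e^(−44.4λ) = λ^7e^(−46.4λ), i.e. Gamma(8, 46.4).
Mode = (a−1)/b = 7/46.4 ≈ 0.151.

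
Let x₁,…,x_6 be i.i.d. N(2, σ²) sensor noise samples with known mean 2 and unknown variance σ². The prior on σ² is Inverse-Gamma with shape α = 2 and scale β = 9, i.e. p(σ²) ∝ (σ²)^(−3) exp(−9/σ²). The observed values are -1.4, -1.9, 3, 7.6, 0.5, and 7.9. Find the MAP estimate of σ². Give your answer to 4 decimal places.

σ̂²_MAP = 9.5158

Sum of squared deviations about the known mean: SS = (-1.4−2)² + (-1.9−2)² + (3−2)² + (7.6−2)² + (0.5−2)² + (7.9−2)² = 96.19.
The Normal likelihood contributes (σ²)^(−n/2) exp(−SS/(2σ²)), so the posterior is Inverse-Gamma(α + n/2, β + SS/2) = Inverse-Gamma(5, 57.095).
The mode of Inverse-Gamma(a, b) is b/(a+1) = 57.095/6 ≈ 9.5158.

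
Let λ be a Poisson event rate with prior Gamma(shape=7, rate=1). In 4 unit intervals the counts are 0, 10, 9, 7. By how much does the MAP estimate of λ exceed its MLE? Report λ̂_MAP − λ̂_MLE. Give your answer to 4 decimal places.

MAP − MLE = -0.1000

Σxᵢ = 26. Posterior is Gamma(33, 5); MAP = (33−1)/5 = 32/5 ≈ 6.40000.
MLE = x̄ = 26/4 ≈ 6.50000.
Difference = 32/5 − 26/4 = -1/10 ≈ -0.1000.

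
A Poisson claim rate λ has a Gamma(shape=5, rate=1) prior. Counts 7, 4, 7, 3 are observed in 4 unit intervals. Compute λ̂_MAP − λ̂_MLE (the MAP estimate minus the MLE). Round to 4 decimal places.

Σxᵢ = 21. Posterior is Gamma(26, 5); MAP = (26−1)/5 = 25/5 ≈ 5.00000.
MLE = x̄ = 21/4 ≈ 5.25000.
Difference = 25/5 − 21/4 = -1/4 ≈ -0.2500.

MAP − MLE = -0.2500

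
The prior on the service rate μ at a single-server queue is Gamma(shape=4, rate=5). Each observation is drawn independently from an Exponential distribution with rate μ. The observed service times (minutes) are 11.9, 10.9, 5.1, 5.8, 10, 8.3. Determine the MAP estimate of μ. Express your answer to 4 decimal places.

The Exponential(rate=μ) likelihood is ∝ μ^n e^(−μΣtᵢ). Here n = 6 and Σtᵢ = 11.9 + 10.9 + 5.1 + 5.8 + 10 + 8.3 = 52.
Posterior ∝ μ^3e^(−5μ) · μ^6e^(−52μ) = μ^9e^(−57μ), i.e. Gamma(10, 57).
Mode = (a−1)/b = 9/57 ≈ 0.1579.

μ̂_MAP = 0.1579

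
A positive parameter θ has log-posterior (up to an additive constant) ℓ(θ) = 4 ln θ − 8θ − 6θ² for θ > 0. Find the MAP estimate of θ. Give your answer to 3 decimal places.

ℓ'(θ) = 4/θ − 8 − 12θ. Setting this to zero and multiplying by θ: 12θ² + 8θ − 4 = 0.
θ = (−8 + √(8² + 4·12·4)) / (2·12) = (−8 + √256) / 24 = (−8 + 16)/24 = 1/3.
ℓ''(θ) = −4/θ² − 12 < 0, confirming a maximum.

θ̂_MAP = 0.333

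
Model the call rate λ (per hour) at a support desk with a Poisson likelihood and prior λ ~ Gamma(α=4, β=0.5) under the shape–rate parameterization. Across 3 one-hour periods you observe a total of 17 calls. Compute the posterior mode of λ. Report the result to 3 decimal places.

Σxᵢ = 17, n = 3.
Posterior ∝ λ^3e^(−0.5λ) · λ^17e^(−3λ) = λ^20e^(−3.5λ), i.e. Gamma(shape=21, rate=3.5).
The mode of a Gamma(a, b) with a ≥ 1 (shape–rate) is (a−1)/b = 20/3.5 ≈ 5.714.

λ̂_MAP = 5.714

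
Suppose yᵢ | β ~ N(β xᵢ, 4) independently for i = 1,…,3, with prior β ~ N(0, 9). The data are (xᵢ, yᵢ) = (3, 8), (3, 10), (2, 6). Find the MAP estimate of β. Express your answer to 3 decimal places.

β̂_MAP = 2.941

log p(β | y) = −Σ(yᵢ − βxᵢ)²/(2·4) − β²/(2·9) + const.
Setting the derivative to zero: Σxᵢ(yᵢ − βxᵢ)/4 − β/9 = 0, so β = Σxᵢyᵢ / (Σxᵢ² + σ²/τ²).
Σxᵢyᵢ = 3·8 + 3·10 + 2·6 = 66; Σxᵢ² = 22; σ²/τ² = 4/9.
β̂_MAP = 66 / (22 + 4/9) = 66/(202/9) = 297/101 ≈ 2.941.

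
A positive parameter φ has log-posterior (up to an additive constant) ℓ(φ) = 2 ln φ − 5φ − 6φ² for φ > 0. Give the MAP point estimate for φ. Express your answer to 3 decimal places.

ℓ'(φ) = 2/φ − 5 − 12φ. Setting this to zero and multiplying by φ: 12φ² + 5φ − 2 = 0.
φ = (−5 + √(5² + 4·12·2)) / (2·12) = (−5 + √121) / 24 = (−5 + 11)/24 = 1/4.
ℓ''(φ) = −2/φ² − 12 < 0, confirming a maximum.

φ̂_MAP = 0.250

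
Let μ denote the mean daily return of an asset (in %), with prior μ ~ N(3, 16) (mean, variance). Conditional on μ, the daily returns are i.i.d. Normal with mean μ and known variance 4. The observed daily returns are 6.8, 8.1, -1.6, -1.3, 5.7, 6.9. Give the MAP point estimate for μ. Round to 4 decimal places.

μ̂_MAP = 4.0560

n = 6; x̄ = (6.8 + 8.1 + (-1.6) + (-1.3) + 5.7 + 6.9)/6 = 24.6/6 = 4.1.
For a Normal prior and Normal likelihood with known variance, the posterior is Normal; its mode equals its mean, the precision-weighted average.
Prior precision 1/σ₀² = 1/16 = 0.0625; data precision n/σ² = 6/4 = 1.5.
μ̂ = (0.0625·3 + 1.5·4.1) / (0.0625 + 1.5) = 6.3375/1.5625 = 4.0560.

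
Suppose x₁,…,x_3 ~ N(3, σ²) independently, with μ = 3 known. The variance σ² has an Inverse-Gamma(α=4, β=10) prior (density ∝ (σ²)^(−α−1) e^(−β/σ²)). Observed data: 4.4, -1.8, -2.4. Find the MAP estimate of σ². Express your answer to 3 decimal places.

Sum of squared deviations about the known mean: SS = (4.4−3)² + (-1.8−3)² + (-2.4−3)² = 54.16.
The Normal likelihood contributes (σ²)^(−n/2) exp(−SS/(2σ²)), so the posterior is Inverse-Gamma(α + n/2, β + SS/2) = Inverse-Gamma(5.5, 37.08).
The mode of Inverse-Gamma(a, b) is b/(a+1) = 37.08/6.5 ≈ 5.705.

σ̂²_MAP = 5.705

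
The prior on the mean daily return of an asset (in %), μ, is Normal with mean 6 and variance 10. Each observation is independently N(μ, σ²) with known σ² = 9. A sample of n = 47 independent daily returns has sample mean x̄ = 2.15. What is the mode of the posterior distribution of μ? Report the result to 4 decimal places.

n = 47, x̄ = 2.15.
For a Normal prior and Normal likelihood with known variance, the posterior is Normal; its mode equals its mean, the precision-weighted average.
Prior precision 1/σ₀² = 1/10 = 0.1; data precision n/σ² = 47/9.
μ̂ = (0.1·6 + (47/9)·2.15) / (0.1 + 47/9) = (2129/180)/(479/90) = 2129/958 ≈ 2.2223.

μ̂_MAP = 2.2223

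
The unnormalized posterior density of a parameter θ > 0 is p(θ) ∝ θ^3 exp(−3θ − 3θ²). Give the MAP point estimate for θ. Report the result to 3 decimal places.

θ̂_MAP = 0.500

ℓ'(θ) = 3/θ − 3 − 6θ. Setting this to zero and multiplying by θ: 6θ² + 3θ − 3 = 0.
θ = (−3 + √(3² + 4·6·3)) / (2·6) = (−3 + √81) / 12 = (−3 + 9)/12 = 1/2.
ℓ''(θ) = −3/θ² − 6 < 0, confirming a maximum.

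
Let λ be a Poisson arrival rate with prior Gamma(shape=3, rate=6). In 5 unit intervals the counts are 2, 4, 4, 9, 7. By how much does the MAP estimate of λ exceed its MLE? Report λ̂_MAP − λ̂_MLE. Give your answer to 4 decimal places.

Σxᵢ = 26. Posterior is Gamma(29, 11); MAP = (29−1)/11 = 28/11 ≈ 2.54545.
MLE = x̄ = 26/5 ≈ 5.20000.
Difference = 28/11 − 26/5 = -146/55 ≈ -2.6545.

MAP − MLE = -2.6545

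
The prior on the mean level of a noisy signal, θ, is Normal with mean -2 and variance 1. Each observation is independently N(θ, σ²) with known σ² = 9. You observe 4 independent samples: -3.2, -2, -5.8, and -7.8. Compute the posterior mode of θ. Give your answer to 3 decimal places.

θ̂_MAP = -2.831

n = 4; x̄ = ((-3.2) + (-2) + (-5.8) + (-7.8))/4 = -18.8/4 = -4.7.
For a Normal prior and Normal likelihood with known variance, the posterior is Normal; its mode equals its mean, the precision-weighted average.
Prior precision 1/σ₀² = 1/1 = 1; data precision n/σ² = 4/9.
θ̂ = (1·(-2) + (4/9)·(-4.7)) / (1 + 4/9) = (-184/45)/(13/9) = -184/65 ≈ -2.831.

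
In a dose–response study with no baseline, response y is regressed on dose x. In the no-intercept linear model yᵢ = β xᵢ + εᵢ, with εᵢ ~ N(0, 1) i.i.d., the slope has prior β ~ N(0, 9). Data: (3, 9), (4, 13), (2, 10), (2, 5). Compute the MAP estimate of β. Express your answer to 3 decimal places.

β̂_MAP = 3.292

log p(β | y) = −Σ(yᵢ − βxᵢ)²/(2·1) − β²/(2·9) + const.
Setting the derivative to zero: Σxᵢ(yᵢ − βxᵢ)/1 − β/9 = 0, so β = Σxᵢyᵢ / (Σxᵢ² + σ²/τ²).
Σxᵢyᵢ = 3·9 + 4·13 + 2·10 + 2·5 = 109; Σxᵢ² = 33; σ²/τ² = 1/9.
β̂_MAP = 109 / (33 + 1/9) = 109/(298/9) = 981/298 ≈ 3.292.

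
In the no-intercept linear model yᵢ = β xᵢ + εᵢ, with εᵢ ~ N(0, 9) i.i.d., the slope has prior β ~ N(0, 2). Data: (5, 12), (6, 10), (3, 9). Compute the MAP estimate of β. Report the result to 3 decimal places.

log p(β | y) = −Σ(yᵢ − βxᵢ)²/(2·9) − β²/(2·2) + const.
Setting the derivative to zero: Σxᵢ(yᵢ − βxᵢ)/9 − β/2 = 0, so β = Σxᵢyᵢ / (Σxᵢ² + σ²/τ²).
Σxᵢyᵢ = 5·12 + 6·10 + 3·9 = 147; Σxᵢ² = 70; σ²/τ² = 4.5.
β̂_MAP = 147 / (70 + 4.5) = 147/74.5 ≈ 1.973.

β̂_MAP = 1.973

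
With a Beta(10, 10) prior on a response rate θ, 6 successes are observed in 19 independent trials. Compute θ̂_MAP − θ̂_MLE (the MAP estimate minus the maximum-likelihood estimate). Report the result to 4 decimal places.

MAP − MLE = 0.0896

Posterior is Beta(16, 23); MAP = (16−1)/(39−2) = 15/37 ≈ 0.40541.
MLE ignores the prior: θ̂_MLE = k/n = 6/19 ≈ 0.31579.
Difference = 15/37 − 6/19 = 63/703 ≈ 0.0896.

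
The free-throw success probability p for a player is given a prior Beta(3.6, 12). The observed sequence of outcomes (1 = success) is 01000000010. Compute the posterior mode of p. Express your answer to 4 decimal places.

Prior: Beta(3.6, 12).
Data: 2 successes in 11 trials (from the sequence). The binomial likelihood contributes p^2(1−p)^9, so the posterior is Beta(3.6+2, 12+9) = Beta(5.6, 21).
For Beta(a, b) with a, b > 1 the mode is (a−1)/(a+b−2) = 4.6/24.6 ≈ 0.1870.

p̂_MAP = 0.1870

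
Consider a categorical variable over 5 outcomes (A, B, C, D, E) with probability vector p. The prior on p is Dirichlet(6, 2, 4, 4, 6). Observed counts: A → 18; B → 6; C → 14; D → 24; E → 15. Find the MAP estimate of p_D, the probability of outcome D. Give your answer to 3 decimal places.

The posterior is Dirichlet(αᵢ + nᵢ) = Dirichlet(24, 8, 18, 28, 21).
For a Dirichlet(a₁,…,a_K) with all aᵢ > 1, the mode has j-th component (aⱼ − 1)/(Σaᵢ − K).
Here Σaᵢ = 99 and K = 5, so p_D = (28 − 1)/(99 − 5) = 27/94 ≈ 0.287.

MAP estimate of p_D = 0.287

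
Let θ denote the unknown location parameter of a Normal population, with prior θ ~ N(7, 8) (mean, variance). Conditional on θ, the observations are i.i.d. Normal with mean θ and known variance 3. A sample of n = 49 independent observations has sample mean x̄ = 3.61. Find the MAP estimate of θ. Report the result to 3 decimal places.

θ̂_MAP = 3.636

n = 49, x̄ = 3.61.
For a Normal prior and Normal likelihood with known variance, the posterior is Normal; its mode equals its mean, the precision-weighted average.
Prior precision 1/σ₀² = 1/8 = 0.125; data precision n/σ² = 49/3.
θ̂ = (0.125·7 + (49/3)·3.61) / (0.125 + 49/3) = (35903/600)/(395/24) = 35903/9875 ≈ 3.636.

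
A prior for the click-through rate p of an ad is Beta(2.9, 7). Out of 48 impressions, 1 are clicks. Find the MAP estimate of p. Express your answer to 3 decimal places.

Prior: Beta(2.9, 7).
Data: 1 success in 48 trials. The binomial likelihood contributes p(1−p)^47, so the posterior is Beta(2.9+1, 7+47) = Beta(3.9, 54).
For Beta(a, b) with a, b > 1 the mode is (a−1)/(a+b−2) = 2.9/55.9 ≈ 0.052.

p̂_MAP = 0.052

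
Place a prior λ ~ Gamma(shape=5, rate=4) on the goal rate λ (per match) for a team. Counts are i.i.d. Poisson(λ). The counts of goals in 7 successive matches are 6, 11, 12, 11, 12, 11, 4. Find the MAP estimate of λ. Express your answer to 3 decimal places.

λ̂_MAP = 6.455

Σxᵢ = 6+11+12+11+12+11+4 = 67, with n = 7.
Posterior ∝ λ^4e^(−4λ) · λ^67e^(−7λ) = λ^71e^(−11λ), i.e. Gamma(shape=72, rate=11).
The mode of a Gamma(a, b) with a ≥ 1 (shape–rate) is (a−1)/b = 71/11 ≈ 6.455.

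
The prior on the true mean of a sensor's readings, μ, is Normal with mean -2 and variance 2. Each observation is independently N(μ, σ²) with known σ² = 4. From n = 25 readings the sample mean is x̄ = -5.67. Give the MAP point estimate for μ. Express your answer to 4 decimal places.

n = 25, x̄ = -5.67.
For a Normal prior and Normal likelihood with known variance, the posterior is Normal; its mode equals its mean, the precision-weighted average.
Prior precision 1/σ₀² = 1/2 = 0.5; data precision n/σ² = 25/4 = 6.25.
μ̂ = (0.5·(-2) + 6.25·(-5.67)) / (0.5 + 6.25) = (-36.4375)/6.75 = -583/108 ≈ -5.3981.

μ̂_MAP = -5.3981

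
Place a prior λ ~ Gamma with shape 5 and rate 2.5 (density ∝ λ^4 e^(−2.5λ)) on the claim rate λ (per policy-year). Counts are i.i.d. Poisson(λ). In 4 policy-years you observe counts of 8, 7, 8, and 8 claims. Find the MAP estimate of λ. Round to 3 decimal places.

λ̂_MAP = 5.385

Σxᵢ = 8+7+8+8 = 31, with n = 4.
Posterior ∝ λ^4e^(−2.5λ) · λ^31e^(−4λ) = λ^35e^(−6.5λ), i.e. Gamma(shape=36, rate=6.5).
The mode of a Gamma(a, b) with a ≥ 1 (shape–rate) is (a−1)/b = 35/6.5 ≈ 5.385.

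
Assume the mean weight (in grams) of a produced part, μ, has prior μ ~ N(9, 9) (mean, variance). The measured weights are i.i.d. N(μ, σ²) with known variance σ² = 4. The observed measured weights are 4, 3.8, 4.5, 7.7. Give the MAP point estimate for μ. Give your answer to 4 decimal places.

n = 4; x̄ = (4 + 3.8 + 4.5 + 7.7)/4 = 20/4 = 5.
For a Normal prior and Normal likelihood with known variance, the posterior is Normal; its mode equals its mean, the precision-weighted average.
Prior precision 1/σ₀² = 1/9; data precision n/σ² = 4/4 = 1.
μ̂ = ((1/9)·9 + 1·5) / (1/9 + 1) = 6/(10/9) = 5.4000.

μ̂_MAP = 5.4000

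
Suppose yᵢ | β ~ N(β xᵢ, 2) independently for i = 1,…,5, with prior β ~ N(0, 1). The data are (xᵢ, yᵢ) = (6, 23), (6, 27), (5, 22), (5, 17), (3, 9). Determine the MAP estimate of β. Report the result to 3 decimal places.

log p(β | y) = −Σ(yᵢ − βxᵢ)²/(2·2) − β²/(2·1) + const.
Setting the derivative to zero: Σxᵢ(yᵢ − βxᵢ)/2 − β/1 = 0, so β = Σxᵢyᵢ / (Σxᵢ² + σ²/τ²).
Σxᵢyᵢ = 6·23 + 6·27 + 5·22 + 5·17 + 3·9 = 522; Σxᵢ² = 131; σ²/τ² = 2.
β̂_MAP = 522 / (131 + 2) = 522/133 ≈ 3.925.

β̂_MAP = 3.925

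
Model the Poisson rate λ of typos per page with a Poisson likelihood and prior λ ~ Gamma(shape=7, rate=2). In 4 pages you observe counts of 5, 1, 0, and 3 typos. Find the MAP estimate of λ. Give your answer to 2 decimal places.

Σxᵢ = 5+1+0+3 = 9, with n = 4.
Posterior ∝ λ^6e^(−2λ) · λ^9e^(−4λ) = λ^15e^(−6λ), i.e. Gamma(shape=16, rate=6).
The mode of a Gamma(a, b) with a ≥ 1 (shape–rate) is (a−1)/b = 15/6 ≈ 2.50.

λ̂_MAP = 2.50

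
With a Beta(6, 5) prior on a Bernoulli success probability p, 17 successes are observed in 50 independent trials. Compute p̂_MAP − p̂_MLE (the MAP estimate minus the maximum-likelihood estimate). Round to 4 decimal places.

MAP − MLE = 0.0329

Posterior is Beta(23, 38); MAP = (23−1)/(61−2) = 22/59 ≈ 0.37288.
MLE ignores the prior: p̂_MLE = k/n = 17/50 ≈ 0.34000.
Difference = 22/59 − 17/50 = 97/2950 ≈ 0.0329.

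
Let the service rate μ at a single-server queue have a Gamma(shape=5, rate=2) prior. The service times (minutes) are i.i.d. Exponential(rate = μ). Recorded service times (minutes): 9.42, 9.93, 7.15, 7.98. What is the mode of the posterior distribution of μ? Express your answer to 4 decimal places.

The Exponential(rate=μ) likelihood is ∝ μ^n e^(−μΣtᵢ). Here n = 4 and Σtᵢ = 9.42 + 9.93 + 7.15 + 7.98 = 34.48.
Posterior ∝ μ^4e^(−2μ) · μ^4e^(−34.48μ) = μ^8e^(−36.48μ), i.e. Gamma(9, 36.48).
Mode = (a−1)/b = 8/36.48 ≈ 0.2193.

μ̂_MAP = 0.2193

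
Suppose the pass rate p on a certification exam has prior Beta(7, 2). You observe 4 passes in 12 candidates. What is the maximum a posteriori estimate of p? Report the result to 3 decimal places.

Prior: Beta(7, 2).
Data: 4 successes in 12 trials. The binomial likelihood contributes p^4(1−p)^8, so the posterior is Beta(7+4, 2+8) = Beta(11, 10).
For Beta(a, b) with a, b > 1 the mode is (a−1)/(a+b−2) = 10/19 ≈ 0.526.

p̂_MAP = 0.526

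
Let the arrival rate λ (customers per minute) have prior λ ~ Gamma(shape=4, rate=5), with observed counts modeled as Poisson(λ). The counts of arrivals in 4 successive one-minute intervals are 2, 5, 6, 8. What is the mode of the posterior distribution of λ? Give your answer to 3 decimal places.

λ̂_MAP = 2.667

Σxᵢ = 2+5+6+8 = 21, with n = 4.
Posterior ∝ λ^3e^(−5λ) · λ^21e^(−4λ) = λ^24e^(−9λ), i.e. Gamma(shape=25, rate=9).
The mode of a Gamma(a, b) with a ≥ 1 (shape–rate) is (a−1)/b = 24/9 ≈ 2.667.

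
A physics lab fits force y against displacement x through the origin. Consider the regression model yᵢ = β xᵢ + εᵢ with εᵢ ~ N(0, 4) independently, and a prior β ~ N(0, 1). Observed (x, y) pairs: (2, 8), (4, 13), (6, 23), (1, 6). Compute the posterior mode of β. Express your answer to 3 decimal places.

β̂_MAP = 3.475

log p(β | y) = −Σ(yᵢ − βxᵢ)²/(2·4) − β²/(2·1) + const.
Setting the derivative to zero: Σxᵢ(yᵢ − βxᵢ)/4 − β/1 = 0, so β = Σxᵢyᵢ / (Σxᵢ² + σ²/τ²).
Σxᵢyᵢ = 2·8 + 4·13 + 6·23 + 1·6 = 212; Σxᵢ² = 57; σ²/τ² = 4.
β̂_MAP = 212 / (57 + 4) = 212/61 ≈ 3.475.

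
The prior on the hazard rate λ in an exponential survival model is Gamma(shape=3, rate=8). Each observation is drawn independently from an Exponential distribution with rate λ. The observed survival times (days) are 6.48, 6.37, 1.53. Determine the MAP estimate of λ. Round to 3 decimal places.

The Exponential(rate=λ) likelihood is ∝ λ^n e^(−λΣtᵢ). Here n = 3 and Σtᵢ = 6.48 + 6.37 + 1.53 = 14.38.
Posterior ∝ λ^2e^(−8λ) · λ^3e^(−14.38λ) = λ^5e^(−22.38λ), i.e. Gamma(6, 22.38).
Mode = (a−1)/b = 5/22.38 ≈ 0.223.

λ̂_MAP = 0.223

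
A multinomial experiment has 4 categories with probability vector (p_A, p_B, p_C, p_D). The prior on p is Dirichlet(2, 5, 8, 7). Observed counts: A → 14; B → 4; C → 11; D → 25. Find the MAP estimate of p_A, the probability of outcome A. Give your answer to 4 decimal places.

The posterior is Dirichlet(αᵢ + nᵢ) = Dirichlet(16, 9, 19, 32).
For a Dirichlet(a₁,…,a_K) with all aᵢ > 1, the mode has j-th component (aⱼ − 1)/(Σaᵢ − K).
Here Σaᵢ = 76 and K = 4, so p_A = (16 − 1)/(76 − 4) = 15/72 ≈ 0.2083.

MAP estimate of p_A = 0.2083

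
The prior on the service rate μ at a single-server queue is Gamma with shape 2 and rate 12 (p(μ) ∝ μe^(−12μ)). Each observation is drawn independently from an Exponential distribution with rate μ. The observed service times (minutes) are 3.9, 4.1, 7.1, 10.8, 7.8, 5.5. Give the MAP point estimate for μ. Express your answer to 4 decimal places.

The Exponential(rate=μ) likelihood is ∝ μ^n e^(−μΣtᵢ). Here n = 6 and Σtᵢ = 3.9 + 4.1 + 7.1 + 10.8 + 7.8 + 5.5 = 39.2.
Posterior ∝ μe^(−12μ) · μ^6e^(−39.2μ) = μ^7e^(−51.2μ), i.e. Gamma(8, 51.2).
Mode = (a−1)/b = 7/51.2 ≈ 0.1367.

μ̂_MAP = 0.1367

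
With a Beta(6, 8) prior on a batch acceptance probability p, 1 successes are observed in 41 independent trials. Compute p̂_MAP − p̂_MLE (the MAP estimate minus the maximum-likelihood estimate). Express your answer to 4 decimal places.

MAP − MLE = 0.0888

Posterior is Beta(7, 48); MAP = (7−1)/(55−2) = 6/53 ≈ 0.11321.
MLE ignores the prior: p̂_MLE = k/n = 1/41 ≈ 0.02439.
Difference = 6/53 − 1/41 = 193/2173 ≈ 0.0888.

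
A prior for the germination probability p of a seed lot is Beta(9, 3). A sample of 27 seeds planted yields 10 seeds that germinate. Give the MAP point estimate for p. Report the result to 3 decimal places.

p̂_MAP = 0.486

Prior: Beta(9, 3).
Data: 10 successes in 27 trials. The binomial likelihood contributes p^10(1−p)^17, so the posterior is Beta(9+10, 3+17) = Beta(19, 20).
For Beta(a, b) with a, b > 1 the mode is (a−1)/(a+b−2) = 18/37 ≈ 0.486.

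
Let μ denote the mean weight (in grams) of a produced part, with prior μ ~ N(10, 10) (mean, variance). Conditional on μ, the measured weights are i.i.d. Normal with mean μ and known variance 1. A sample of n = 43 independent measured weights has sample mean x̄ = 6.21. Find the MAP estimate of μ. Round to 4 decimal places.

μ̂_MAP = 6.2188

n = 43, x̄ = 6.21.
For a Normal prior and Normal likelihood with known variance, the posterior is Normal; its mode equals its mean, the precision-weighted average.
Prior precision 1/σ₀² = 1/10 = 0.1; data precision n/σ² = 43/1 = 43.
μ̂ = (0.1·10 + 43·6.21) / (0.1 + 43) = 268.03/43.1 = 26803/4310 ≈ 6.2188.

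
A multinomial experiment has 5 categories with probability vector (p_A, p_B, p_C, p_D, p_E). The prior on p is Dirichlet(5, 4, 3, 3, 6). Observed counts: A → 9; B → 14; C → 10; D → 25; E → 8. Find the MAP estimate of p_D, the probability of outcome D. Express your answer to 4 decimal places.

MAP estimate of p_D = 0.3293

The posterior is Dirichlet(αᵢ + nᵢ) = Dirichlet(14, 18, 13, 28, 14).
For a Dirichlet(a₁,…,a_K) with all aᵢ > 1, the mode has j-th component (aⱼ − 1)/(Σaᵢ − K).
Here Σaᵢ = 87 and K = 5, so p_D = (28 − 1)/(87 − 5) = 27/82 ≈ 0.3293.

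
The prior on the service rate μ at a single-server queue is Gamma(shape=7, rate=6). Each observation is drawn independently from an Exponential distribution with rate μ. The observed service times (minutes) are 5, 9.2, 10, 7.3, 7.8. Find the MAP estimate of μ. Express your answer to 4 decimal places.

μ̂_MAP = 0.2428

The Exponential(rate=μ) likelihood is ∝ μ^n e^(−μΣtᵢ). Here n = 5 and Σtᵢ = 5 + 9.2 + 10 + 7.3 + 7.8 = 39.3.
Posterior ∝ μ^6e^(−6μ) · μ^5e^(−39.3μ) = μ^11e^(−45.3μ), i.e. Gamma(12, 45.3).
Mode = (a−1)/b = 11/45.3 ≈ 0.2428.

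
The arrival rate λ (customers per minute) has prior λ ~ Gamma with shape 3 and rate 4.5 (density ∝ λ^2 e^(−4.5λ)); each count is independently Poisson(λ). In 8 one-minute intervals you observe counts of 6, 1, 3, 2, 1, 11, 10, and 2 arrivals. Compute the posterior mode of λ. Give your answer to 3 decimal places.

Σxᵢ = 6+1+3+2+1+11+10+2 = 36, with n = 8.
Posterior ∝ λ^2e^(−4.5λ) · λ^36e^(−8λ) = λ^38e^(−12.5λ), i.e. Gamma(shape=39, rate=12.5).
The mode of a Gamma(a, b) with a ≥ 1 (shape–rate) is (a−1)/b = 38/12.5 ≈ 3.040.

λ̂_MAP = 3.040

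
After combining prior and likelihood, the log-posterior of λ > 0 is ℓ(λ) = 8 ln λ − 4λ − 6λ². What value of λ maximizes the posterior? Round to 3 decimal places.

λ̂_MAP = 0.667

ℓ'(λ) = 8/λ − 4 − 12λ. Setting this to zero and multiplying by λ: 12λ² + 4λ − 8 = 0.
λ = (−4 + √(4² + 4·12·8)) / (2·12) = (−4 + √400) / 24 = (−4 + 20)/24 = 2/3.
ℓ''(λ) = −8/λ² − 12 < 0, confirming a maximum.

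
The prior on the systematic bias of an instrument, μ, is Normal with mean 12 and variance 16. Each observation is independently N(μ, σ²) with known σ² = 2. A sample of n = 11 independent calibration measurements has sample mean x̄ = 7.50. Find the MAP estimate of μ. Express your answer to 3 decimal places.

n = 11, x̄ = 7.50.
For a Normal prior and Normal likelihood with known variance, the posterior is Normal; its mode equals its mean, the precision-weighted average.
Prior precision 1/σ₀² = 1/16 = 0.0625; data precision n/σ² = 11/2 = 5.5.
μ̂ = (0.0625·12 + 5.5·7.5) / (0.0625 + 5.5) = 42/5.5625 = 672/89 ≈ 7.551.

μ̂_MAP = 7.551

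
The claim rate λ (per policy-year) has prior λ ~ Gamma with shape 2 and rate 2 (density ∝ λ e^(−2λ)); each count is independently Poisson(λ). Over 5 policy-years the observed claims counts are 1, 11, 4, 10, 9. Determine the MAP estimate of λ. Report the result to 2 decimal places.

λ̂_MAP = 5.14

Σxᵢ = 1+11+4+10+9 = 35, with n = 5.
Posterior ∝ λe^(−2λ) · λ^35e^(−5λ) = λ^36e^(−7λ), i.e. Gamma(shape=37, rate=7).
The mode of a Gamma(a, b) with a ≥ 1 (shape–rate) is (a−1)/b = 36/7 ≈ 5.14.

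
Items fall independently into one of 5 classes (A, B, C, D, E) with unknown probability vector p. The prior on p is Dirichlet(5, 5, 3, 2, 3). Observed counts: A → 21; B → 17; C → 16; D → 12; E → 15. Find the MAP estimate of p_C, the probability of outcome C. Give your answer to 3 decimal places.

The posterior is Dirichlet(αᵢ + nᵢ) = Dirichlet(26, 22, 19, 14, 18).
For a Dirichlet(a₁,…,a_K) with all aᵢ > 1, the mode has j-th component (aⱼ − 1)/(Σaᵢ − K).
Here Σaᵢ = 99 and K = 5, so p_C = (19 − 1)/(99 − 5) = 18/94 ≈ 0.191.

MAP estimate of p_C = 0.191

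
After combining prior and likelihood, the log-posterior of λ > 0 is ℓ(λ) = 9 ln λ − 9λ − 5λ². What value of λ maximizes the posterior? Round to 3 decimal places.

λ̂_MAP = 0.600

ℓ'(λ) = 9/λ − 9 − 10λ. Setting this to zero and multiplying by λ: 10λ² + 9λ − 9 = 0.
λ = (−9 + √(9² + 4·10·9)) / (2·10) = (−9 + √441) / 20 = (−9 + 21)/20 = 3/5.
ℓ''(λ) = −9/λ² − 10 < 0, confirming a maximum.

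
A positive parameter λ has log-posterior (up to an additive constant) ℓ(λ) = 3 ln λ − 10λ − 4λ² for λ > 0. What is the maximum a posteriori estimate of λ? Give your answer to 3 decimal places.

ℓ'(λ) = 3/λ − 10 − 8λ. Setting this to zero and multiplying by λ: 8λ² + 10λ − 3 = 0.
λ = (−10 + √(10² + 4·8·3)) / (2·8) = (−10 + √196) / 16 = (−10 + 14)/16 = 1/4.
ℓ''(λ) = −3/λ² − 8 < 0, confirming a maximum.

λ̂_MAP = 0.250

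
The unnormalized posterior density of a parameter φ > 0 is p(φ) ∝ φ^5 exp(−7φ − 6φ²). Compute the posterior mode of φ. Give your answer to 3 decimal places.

ℓ'(φ) = 5/φ − 7 − 12φ. Setting this to zero and multiplying by φ: 12φ² + 7φ − 5 = 0.
φ = (−7 + √(7² + 4·12·5)) / (2·12) = (−7 + √289) / 24 = (−7 + 17)/24 = 5/12.
ℓ''(φ) = −5/φ² − 12 < 0, confirming a maximum.

φ̂_MAP = 0.417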